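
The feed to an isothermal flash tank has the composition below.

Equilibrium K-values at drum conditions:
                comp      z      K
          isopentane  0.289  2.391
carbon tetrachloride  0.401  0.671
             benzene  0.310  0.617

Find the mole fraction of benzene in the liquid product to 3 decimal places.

Material balance + equilibrium reduce to Σ zᵢ(Kᵢ−1)/(1+V/F(Kᵢ−1)) = 0.
Feasibility: ΣzᵢKᵢ = 1.151, Σzᵢ/Kᵢ = 1.221 — both > 1, two phases present.
Iterate (Newton) starting at V/F = 0.5:
  V/F = 0.500: g = -0.0677, g' = -0.326 → V/F = 0.293
  V/F = 0.293: g = 0.0060, g' = -0.393 → V/F = 0.308
Converged at V/F = 0.308.
Compositions from xᵢ = zᵢ/(1+V/F(Kᵢ−1)), yᵢ = Kᵢxᵢ:
  isopentane: x = 0.202, y = 0.484
  carbon tetrachloride: x = 0.446, y = 0.299
  benzene: x = 0.351, y = 0.217

x_benzene = 0.351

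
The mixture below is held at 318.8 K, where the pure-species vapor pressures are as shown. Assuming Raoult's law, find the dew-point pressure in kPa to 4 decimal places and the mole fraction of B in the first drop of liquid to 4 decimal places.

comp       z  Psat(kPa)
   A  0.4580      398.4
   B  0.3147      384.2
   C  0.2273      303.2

Pdew = 367.8671 kPa, x_B = 0.3013

At the dew point ψ → 1, so Σzᵢ/Kᵢ = 1 with Kᵢ = Pᵢˢᵃᵗ/P ⇒ 1/P = Σzᵢ/Pᵢˢᵃᵗ.
1/P = 0.4580/398.4 + 0.3147/384.2 + 0.2273/303.2 = 0.0027184 ⇒ P = 367.8671 kPa
xᵢ = zᵢP/Pᵢˢᵃᵗ ⇒ x_B = 0.3147·367.8671/384.2 = 0.3013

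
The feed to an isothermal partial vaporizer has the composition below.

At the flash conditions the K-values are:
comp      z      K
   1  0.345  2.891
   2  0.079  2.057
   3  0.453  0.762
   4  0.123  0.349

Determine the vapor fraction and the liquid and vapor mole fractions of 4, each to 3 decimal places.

ψ = 0.809, x_4 = 0.260, y_4 = 0.091

Rachford–Rice: g(ψ) = Σ zᵢ(Kᵢ−1)/(1+ψ(Kᵢ−1)) = 0.
Feasibility: ΣzᵢKᵢ = 1.548, Σzᵢ/Kᵢ = 1.105 — both > 1, two phases present.
Iterate (Newton) starting at ψ = 0.5:
  ψ = 0.500: g = 0.1489, g' = -0.511 → ψ = 0.791
  ψ = 0.791: g = 0.0089, g' = -0.485 → ψ = 0.810
  ψ = 0.810: g = -0.0001, g' = -0.491 → ψ = 0.809
Converged at ψ = 0.809.
Compositions from xᵢ = zᵢ/(1+ψ(Kᵢ−1)), yᵢ = Kᵢxᵢ:
  1: x = 0.136, y = 0.394
  2: x = 0.043, y = 0.088
  3: x = 0.561, y = 0.428
  4: x = 0.260, y = 0.091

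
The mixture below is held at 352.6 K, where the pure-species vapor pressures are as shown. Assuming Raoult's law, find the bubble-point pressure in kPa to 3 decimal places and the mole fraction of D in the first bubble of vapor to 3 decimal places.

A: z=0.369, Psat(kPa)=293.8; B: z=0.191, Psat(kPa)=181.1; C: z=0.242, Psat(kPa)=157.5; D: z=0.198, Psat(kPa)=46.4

At the bubble point ψ → 0, so ΣzᵢKᵢ = 1 with Kᵢ = Pᵢˢᵃᵗ/P ⇒ P = ΣzᵢPᵢˢᵃᵗ.
P = 0.369·293.8 + 0.191·181.1 + 0.242·157.5 + 0.198·46.4 = 190.304 kPa
yᵢ = zᵢPᵢˢᵃᵗ/P ⇒ y_D = 0.198·46.4/190.304 = 0.048

Pbub = 190.304 kPa, y_D = 0.048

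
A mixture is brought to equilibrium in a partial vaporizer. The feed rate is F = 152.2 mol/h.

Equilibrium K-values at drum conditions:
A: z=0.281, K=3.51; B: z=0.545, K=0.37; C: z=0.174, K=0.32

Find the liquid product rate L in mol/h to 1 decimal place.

Material balance + equilibrium reduce to Σ zᵢ(Kᵢ−1)/(1+β(Kᵢ−1)) = 0.
Feasibility: ΣzᵢKᵢ = 1.244, Σzᵢ/Kᵢ = 2.097 — both > 1, two phases present.
Newton–Raphson from β = 0.5:
  β = 0.500: g = -0.3677, g' = -0.994 → β = 0.130
  β = 0.130: g = 0.0280, g' = -1.360 → β = 0.151
Converged at β = 0.151.
Then V = β·F = 0.1511·152.2 = 23.0 mol/h and L = F − V = 129.2 mol/h.

L = 129.2 mol/h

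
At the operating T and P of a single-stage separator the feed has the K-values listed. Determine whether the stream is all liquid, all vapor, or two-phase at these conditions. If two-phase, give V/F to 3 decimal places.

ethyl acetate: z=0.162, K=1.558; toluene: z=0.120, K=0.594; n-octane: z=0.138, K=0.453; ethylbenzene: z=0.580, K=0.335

ΣzᵢKᵢ = 0.580; Σzᵢ/Kᵢ = 2.342.
Since ΣzᵢKᵢ < 1 the mixture is below its bubble point — single liquid phase.

all liquid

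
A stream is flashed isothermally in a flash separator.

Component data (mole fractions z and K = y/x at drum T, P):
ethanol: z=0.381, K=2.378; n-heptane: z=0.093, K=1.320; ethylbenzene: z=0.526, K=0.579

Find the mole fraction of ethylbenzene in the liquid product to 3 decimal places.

x_ethylbenzene = 0.721

Material balance + equilibrium reduce to Σ zᵢ(Kᵢ−1)/(1+β(Kᵢ−1)) = 0.
Feasibility: ΣzᵢKᵢ = 1.333, Σzᵢ/Kᵢ = 1.139 — both > 1, two phases present.
Iterate (Newton) starting at β = 0.5:
  β = 0.500: g = 0.0560, g' = -0.410 → β = 0.637
  β = 0.637: g = 0.0019, g' = -0.386 → β = 0.641
Converged at β = 0.641.
Compositions from xᵢ = zᵢ/(1+β(Kᵢ−1)), yᵢ = Kᵢxᵢ:
  ethanol: x = 0.202, y = 0.481
  n-heptane: x = 0.077, y = 0.102
  ethylbenzene: x = 0.721, y = 0.417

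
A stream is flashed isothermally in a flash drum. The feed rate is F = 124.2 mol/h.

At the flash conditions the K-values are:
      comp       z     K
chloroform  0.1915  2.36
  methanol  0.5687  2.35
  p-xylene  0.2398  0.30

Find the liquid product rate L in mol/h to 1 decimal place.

Newton–Raphson from ψ = 0.5:
  ψ = 0.5000: g = 0.35513, g' = -0.7730 → ψ = 0.9594
  ψ = 0.9594: g = -0.06362, g' = -1.3528 → ψ = 0.9124
  ψ = 0.9124: g = -0.00431, g' = -1.1786 → ψ = 0.9087
Converged at ψ = 0.9087.
Then V = ψ·F = 0.9087·124.2 = 112.9 mol/h and L = F − V = 11.3 mol/h.

L = 11.3 mol/h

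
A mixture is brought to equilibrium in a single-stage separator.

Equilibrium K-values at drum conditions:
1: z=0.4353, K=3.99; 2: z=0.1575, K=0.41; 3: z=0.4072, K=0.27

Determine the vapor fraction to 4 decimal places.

ψ = 0.4390

Material balance + equilibrium reduce to Σ zᵢ(Kᵢ−1)/(1+ψ(Kᵢ−1)) = 0.
Check two-phase: ΣzᵢKᵢ = 1.9114 > 1 and Σzᵢ/Kᵢ = 2.0014 > 1, so g(0) = 0.9114 > 0 and g(1) = -1.0014 < 0.
Iterate (Newton) starting at ψ = 0.5:
  ψ = 0.5000: g = -0.07827, g' = -1.2736 → ψ = 0.4385
  ψ = 0.4385: g = 0.00054, g' = -1.2978 → ψ = 0.4390
Converged at ψ = 0.4390.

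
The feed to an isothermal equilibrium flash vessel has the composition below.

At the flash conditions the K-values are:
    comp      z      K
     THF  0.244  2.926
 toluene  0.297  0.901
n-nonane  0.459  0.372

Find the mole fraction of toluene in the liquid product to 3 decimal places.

x_toluene = 0.302

Rachford–Rice: g(ψ) = Σ zᵢ(Kᵢ−1)/(1+ψ(Kᵢ−1)) = 0.
g(0) = ΣzᵢKᵢ − 1 = 0.152 and g(1) = 1 − Σzᵢ/Kᵢ = -0.647, so a root lies in (0, 1).
Newton iteration, ψ⁰ = 0.5:
  ψ = 0.500: g = -0.2117, g' = -0.623 → ψ = 0.160
  ψ = 0.160: g = 0.0089, g' = -0.756 → ψ = 0.172
Converged at ψ = 0.172.
Compositions from xᵢ = zᵢ/(1+ψ(Kᵢ−1)), yᵢ = Kᵢxᵢ:
  THF: x = 0.183, y = 0.536
  toluene: x = 0.302, y = 0.272
  n-nonane: x = 0.515, y = 0.191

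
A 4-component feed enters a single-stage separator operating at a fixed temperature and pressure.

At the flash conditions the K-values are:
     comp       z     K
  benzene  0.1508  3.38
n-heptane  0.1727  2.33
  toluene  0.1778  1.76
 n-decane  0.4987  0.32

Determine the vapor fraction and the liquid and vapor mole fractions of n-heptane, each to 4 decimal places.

Let ψ = V/F and solve Σ zᵢ(Kᵢ−1)/(1+ψ(Kᵢ−1)) = 0.
g(0) = ΣzᵢKᵢ − 1 = 0.3846 and g(1) = 1 − Σzᵢ/Kᵢ = -0.7782, so a root lies in (0, 1).
Iterate (Newton) starting at ψ = 0.58:
  ψ = 0.5800: g = -0.18574, g' = -0.9263 → ψ = 0.3795
  ψ = 0.3795: g = -0.01096, g' = -0.8515 → ψ = 0.3666
Converged at ψ = 0.3666.
Compositions from xᵢ = zᵢ/(1+ψ(Kᵢ−1)), yᵢ = Kᵢxᵢ:
  benzene: x = 0.0805, y = 0.2722
  n-heptane: x = 0.1161, y = 0.2705
  toluene: x = 0.1391, y = 0.2447
  n-decane: x = 0.6643, y = 0.2126

ψ = 0.3666, x_n-heptane = 0.1161, y_n-heptane = 0.2705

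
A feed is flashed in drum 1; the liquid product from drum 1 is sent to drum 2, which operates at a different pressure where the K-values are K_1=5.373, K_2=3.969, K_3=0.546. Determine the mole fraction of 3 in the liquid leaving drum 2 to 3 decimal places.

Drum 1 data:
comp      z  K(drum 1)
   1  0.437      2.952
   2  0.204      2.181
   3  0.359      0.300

Drum 1:
Newton iteration, ψ₁⁰ = 0.43:
  ψ₁ = 0.430: g = 0.2640, g' = -0.977 → ψ₁ = 0.700
Converged at ψ₁ = 0.700.
Drum-1 compositions:
  1: x = 0.185, y = 0.545
  2: x = 0.112, y = 0.244
  3: x = 0.704, y = 0.211
Drum-2 feed = drum-1 liquid: z₂ = (0.1847, 0.1117, 0.7036).
Drum 2:
Newton–Raphson from ψ₂ = 0.5:
  ψ₂ = 0.500: g = -0.0262, g' = -0.750 → ψ₂ = 0.465
  ψ₂ = 0.465: g = 0.0007, g' = -0.791 → ψ₂ = 0.466
Converged at ψ₂ = 0.466.
  1: x = 0.061, y = 0.327
  2: x = 0.047, y = 0.186
  3: x = 0.892, y = 0.487

x_3 (drum 2) = 0.892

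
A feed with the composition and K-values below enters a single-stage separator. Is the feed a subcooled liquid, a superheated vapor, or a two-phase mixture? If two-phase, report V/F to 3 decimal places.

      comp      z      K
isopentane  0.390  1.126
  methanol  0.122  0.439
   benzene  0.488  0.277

ΣzᵢKᵢ = 0.628; Σzᵢ/Kᵢ = 2.386.
Since ΣzᵢKᵢ < 1 the mixture is below its bubble point — single liquid phase.

subcooled liquid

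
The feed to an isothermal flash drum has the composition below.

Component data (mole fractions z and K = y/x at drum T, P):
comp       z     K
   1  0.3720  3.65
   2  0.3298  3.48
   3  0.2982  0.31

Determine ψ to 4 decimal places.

Newton–Raphson from ψ = 0.5:
  ψ = 0.5000: g = 0.47500, g' = -1.2184 → ψ = 0.8898
  ψ = 0.8898: g = 0.01557, g' = -1.3817 → ψ = 0.9011
  ψ = 0.9011: g = -0.00018, g' = -1.4139 → ψ = 0.9010
Converged at ψ = 0.9010.

ψ = 0.9010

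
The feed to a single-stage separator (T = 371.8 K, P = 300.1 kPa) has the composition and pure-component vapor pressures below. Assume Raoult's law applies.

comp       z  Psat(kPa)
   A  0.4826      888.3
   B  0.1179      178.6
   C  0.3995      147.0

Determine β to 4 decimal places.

Raoult's law: Kᵢ = Pᵢˢᵃᵗ/P = Pᵢˢᵃᵗ/300.1.
  K_A = 888.3/300.1 = 2.960013, K_B = 178.6/300.1 = 0.595135, K_C = 147.0/300.1 = 0.489837
Iterate (Newton) starting at β = 0.5:
  β = 0.5000: g = 0.14428, g' = -0.6907 → β = 0.7089
  β = 0.7089: g = 0.00964, g' = -0.6179 → β = 0.7245
Converged at β = 0.7245.

β = 0.7245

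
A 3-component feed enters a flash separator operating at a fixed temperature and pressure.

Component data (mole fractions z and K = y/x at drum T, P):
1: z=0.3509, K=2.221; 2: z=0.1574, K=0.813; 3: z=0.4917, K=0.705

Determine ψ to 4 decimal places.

ψ = 0.7643

Let ψ = V/F and solve Σ zᵢ(Kᵢ−1)/(1+ψ(Kᵢ−1)) = 0.
Feasibility: ΣzᵢKᵢ = 1.2540, Σzᵢ/Kᵢ = 1.0490 — both > 1, two phases present.
Newton–Raphson from ψ = 0.5:
  ψ = 0.5000: g = 0.06342, g' = -0.2673 → ψ = 0.7373
  ψ = 0.7373: g = 0.00596, g' = -0.2222 → ψ = 0.7641
  ψ = 0.7641: g = 0.00005, g' = -0.2188 → ψ = 0.7643
Converged at ψ = 0.7643.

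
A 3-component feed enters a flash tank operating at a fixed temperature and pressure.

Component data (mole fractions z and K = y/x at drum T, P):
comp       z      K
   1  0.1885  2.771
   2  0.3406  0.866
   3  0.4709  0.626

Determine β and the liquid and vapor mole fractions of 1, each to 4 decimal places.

β = 0.2233, x_1 = 0.1351, y_1 = 0.3743

Material balance + equilibrium reduce to Σ zᵢ(Kᵢ−1)/(1+β(Kᵢ−1)) = 0.
Feasibility: ΣzᵢKᵢ = 1.1121, Σzᵢ/Kᵢ = 1.2136 — both > 1, two phases present.
Newton iteration, β⁰ = 0.67:
  β = 0.6700: g = -0.13247, g' = -0.2483 → β = 0.1365
  β = 0.1365: g = 0.03675, g' = -0.4629 → β = 0.2159
  β = 0.2159: g = 0.00290, g' = -0.3938 → β = 0.2233
Converged at β = 0.2233.
Compositions from xᵢ = zᵢ/(1+β(Kᵢ−1)), yᵢ = Kᵢxᵢ:
  1: x = 0.1351, y = 0.3743
  2: x = 0.3511, y = 0.3041
  3: x = 0.5138, y = 0.3217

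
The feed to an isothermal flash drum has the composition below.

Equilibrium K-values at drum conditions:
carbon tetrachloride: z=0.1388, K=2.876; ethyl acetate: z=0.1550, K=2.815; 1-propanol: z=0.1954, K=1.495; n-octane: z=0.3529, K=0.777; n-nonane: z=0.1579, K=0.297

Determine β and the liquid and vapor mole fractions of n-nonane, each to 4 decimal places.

Rachford–Rice: g(β) = Σ zᵢ(Kᵢ−1)/(1+β(Kᵢ−1)) = 0.
Feasibility: ΣzᵢKᵢ = 1.4487, Σzᵢ/Kᵢ = 1.2199 — both > 1, two phases present.
Newton iteration, β⁰ = 0.3:
  β = 0.3000: g = 0.20797, g' = -0.5958 → β = 0.6490
  β = 0.6490: g = 0.02362, g' = -0.5223 → β = 0.6943
  β = 0.6943: g = -0.00039, g' = -0.5410 → β = 0.6935
Converged at β = 0.6935.
Compositions from xᵢ = zᵢ/(1+β(Kᵢ−1)), yᵢ = Kᵢxᵢ:
  carbon tetrachloride: x = 0.0603, y = 0.1735
  ethyl acetate: x = 0.0686, y = 0.1932
  1-propanol: x = 0.1455, y = 0.2175
  n-octane: x = 0.4175, y = 0.3244
  n-nonane: x = 0.3081, y = 0.0915

β = 0.6935, x_n-nonane = 0.3081, y_n-nonane = 0.0915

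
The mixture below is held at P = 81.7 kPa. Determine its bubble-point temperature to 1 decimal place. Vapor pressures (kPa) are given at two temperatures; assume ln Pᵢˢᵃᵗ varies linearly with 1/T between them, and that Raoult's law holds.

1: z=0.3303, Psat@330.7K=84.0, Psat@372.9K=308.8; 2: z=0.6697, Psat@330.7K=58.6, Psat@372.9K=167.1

Bubble-point temperature: ΣzᵢPᵢˢᵃᵗ(T) = P. Interpolate ln Pᵢˢᵃᵗ = aᵢ + bᵢ/T.
  T = 330.7 K: ΣzᵢPᵢˢᵃᵗ = 66.99 kPa
  T = 372.9 K: ΣzᵢPᵢˢᵃᵗ = 213.90 kPa
  T = 351.8 K: ΣzᵢPᵢˢᵃᵗ = 123.70 kPa
  T = 341.2 K: ΣzᵢPᵢˢᵃᵗ = 91.71 kPa
  T = 335.9 K: ΣzᵢPᵢˢᵃᵗ = 78.45 kPa
  T = 338.5 K: ΣzᵢPᵢˢᵃᵗ = 84.75 kPa
  T = 337.2 K: ΣzᵢPᵢˢᵃᵗ = 81.55 kPa
Interpolating between 337.2 K and 338.5 K gives T ≈ 337.3 K.

T = 337.3 K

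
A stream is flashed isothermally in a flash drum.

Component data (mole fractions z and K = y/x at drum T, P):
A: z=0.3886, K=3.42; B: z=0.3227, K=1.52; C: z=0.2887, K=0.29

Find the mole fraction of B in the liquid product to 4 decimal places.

x_B = 0.2308

Let β = V/F and solve Σ zᵢ(Kᵢ−1)/(1+β(Kᵢ−1)) = 0.
Feasibility: ΣzᵢKᵢ = 1.9032, Σzᵢ/Kᵢ = 1.3214 — both > 1, two phases present.
Iterate (Newton) starting at β = 0.32:
  β = 0.3200: g = 0.40861, g' = -1.0306 → β = 0.7165
  β = 0.7165: g = 0.04904, g' = -0.9537 → β = 0.7679
  β = 0.7679: g = -0.00176, g' = -1.0267 → β = 0.7662
Converged at β = 0.7662.
Compositions from xᵢ = zᵢ/(1+β(Kᵢ−1)), yᵢ = Kᵢxᵢ:
  A: x = 0.1362, y = 0.4656
  B: x = 0.2308, y = 0.3508
  C: x = 0.6331, y = 0.1836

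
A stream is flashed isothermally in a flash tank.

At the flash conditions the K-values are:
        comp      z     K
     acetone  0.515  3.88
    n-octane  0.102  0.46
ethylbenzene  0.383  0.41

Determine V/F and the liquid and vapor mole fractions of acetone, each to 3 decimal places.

Material balance + equilibrium reduce to Σ zᵢ(Kᵢ−1)/(1+V/F(Kᵢ−1)) = 0.
g(0) = ΣzᵢKᵢ − 1 = 1.202 and g(1) = 1 − Σzᵢ/Kᵢ = -0.289, so a root lies in (0, 1).
Newton–Raphson from V/F = 0.5:
  V/F = 0.500: g = 0.2119, g' = -1.042 → V/F = 0.703
  V/F = 0.703: g = 0.0151, g' = -0.933 → V/F = 0.720
Converged at V/F = 0.720.
Compositions from xᵢ = zᵢ/(1+V/F(Kᵢ−1)), yᵢ = Kᵢxᵢ:
  acetone: x = 0.168, y = 0.650
  n-octane: x = 0.167, y = 0.077
  ethylbenzene: x = 0.666, y = 0.273

V/F = 0.720, x_acetone = 0.168, y_acetone = 0.650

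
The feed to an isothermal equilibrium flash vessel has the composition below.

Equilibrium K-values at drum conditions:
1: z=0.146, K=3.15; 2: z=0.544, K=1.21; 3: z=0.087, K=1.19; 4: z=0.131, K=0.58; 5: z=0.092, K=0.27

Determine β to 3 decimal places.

Rachford–Rice: g(β) = Σ zᵢ(Kᵢ−1)/(1+β(Kᵢ−1)) = 0.
g(0) = ΣzᵢKᵢ − 1 = 0.322 and g(1) = 1 − Σzᵢ/Kᵢ = -0.136, so a root lies in (0, 1).
Newton–Raphson from β = 0.5:
  β = 0.500: g = 0.0943, g' = -0.338 → β = 0.779
  β = 0.779: g = -0.0077, g' = -0.429 → β = 0.761
Converged at β = 0.761.

β = 0.761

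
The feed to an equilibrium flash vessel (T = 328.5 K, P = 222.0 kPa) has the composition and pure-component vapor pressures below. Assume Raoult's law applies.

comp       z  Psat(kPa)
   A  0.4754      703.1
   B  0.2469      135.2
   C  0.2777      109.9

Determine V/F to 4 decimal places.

Raoult's law: Kᵢ = Pᵢˢᵃᵗ/P = Pᵢˢᵃᵗ/222.0.
  K_A = 703.1/222.0 = 3.167117, K_B = 135.2/222.0 = 0.609009, K_C = 109.9/222.0 = 0.495045
Material balance + equilibrium reduce to Σ zᵢ(Kᵢ−1)/(1+V/F(Kᵢ−1)) = 0.
Feasibility: ΣzᵢKᵢ = 1.7935, Σzᵢ/Kᵢ = 1.1165 — both > 1, two phases present.
Newton–Raphson from V/F = 0.5:
  V/F = 0.5000: g = 0.18688, g' = -0.6993 → V/F = 0.7672
  V/F = 0.7672: g = 0.02011, g' = -0.5806 → V/F = 0.8019
  V/F = 0.8019: g = 0.00005, g' = -0.5779 → V/F = 0.8020
Converged at V/F = 0.8020.

V/F = 0.8020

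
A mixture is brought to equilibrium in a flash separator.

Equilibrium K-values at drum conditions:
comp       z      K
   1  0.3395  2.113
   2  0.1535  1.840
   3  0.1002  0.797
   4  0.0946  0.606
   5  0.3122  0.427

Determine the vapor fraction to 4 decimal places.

ψ = 0.5302

Material balance + equilibrium reduce to Σ zᵢ(Kᵢ−1)/(1+ψ(Kᵢ−1)) = 0.
Feasibility: ΣzᵢKᵢ = 1.2703, Σzᵢ/Kᵢ = 1.2571 — both > 1, two phases present.
Iterate (Newton) starting at ψ = 0.5:
  ψ = 0.5000: g = 0.01379, g' = -0.4565 → ψ = 0.5302
Converged at ψ = 0.5302.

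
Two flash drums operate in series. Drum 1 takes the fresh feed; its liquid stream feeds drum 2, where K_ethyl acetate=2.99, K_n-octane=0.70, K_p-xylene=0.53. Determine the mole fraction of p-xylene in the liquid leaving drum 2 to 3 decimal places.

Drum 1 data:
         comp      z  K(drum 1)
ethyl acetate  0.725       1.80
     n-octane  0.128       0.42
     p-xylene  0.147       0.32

x_p-xylene (drum 2) = 0.517

Drum 1:
Newton iteration, ψ₁⁰ = 0.51:
  ψ₁ = 0.510: g = 0.1535, g' = -0.480 → ψ₁ = 0.830
  ψ₁ = 0.830: g = -0.0238, g' = -0.685 → ψ₁ = 0.795
  ψ₁ = 0.795: g = -0.0007, g' = -0.644 → ψ₁ = 0.794
Converged at ψ₁ = 0.794.
Drum-1 compositions:
  ethyl acetate: x = 0.443, y = 0.798
  n-octane: x = 0.237, y = 0.100
  p-xylene: x = 0.319, y = 0.102
Drum-2 feed = drum-1 liquid: z₂ = (0.4434, 0.2372, 0.3194).
Drum 2:
Iterate (Newton) starting at ψ₂ = 0.34:
  ψ₂ = 0.340: g = 0.2684, g' = -0.751 → ψ₂ = 0.697
  ψ₂ = 0.697: g = 0.0563, g' = -0.498 → ψ₂ = 0.810
  ψ₂ = 0.810: g = 0.0013, g' = -0.479 → ψ₂ = 0.813
Converged at ψ₂ = 0.813.
  ethyl acetate: x = 0.169, y = 0.506
  n-octane: x = 0.314, y = 0.220
  p-xylene: x = 0.517, y = 0.274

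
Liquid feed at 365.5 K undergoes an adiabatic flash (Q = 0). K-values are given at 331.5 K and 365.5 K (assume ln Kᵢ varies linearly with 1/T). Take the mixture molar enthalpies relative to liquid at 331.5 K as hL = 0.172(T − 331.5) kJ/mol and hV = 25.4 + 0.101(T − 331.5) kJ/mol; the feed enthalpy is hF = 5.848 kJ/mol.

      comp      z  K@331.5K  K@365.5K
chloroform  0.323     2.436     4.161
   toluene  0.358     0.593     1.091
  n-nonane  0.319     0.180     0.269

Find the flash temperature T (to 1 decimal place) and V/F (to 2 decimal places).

T = 338.4 K, V/F = 0.19

Adiabatic flash: solve Rachford–Rice at each trial T, then check hF = ψ·hV(T) + (1−ψ)·hL(T).
  T = 331.5 K: K = (2.436, 0.593, 0.180), RR gives ψ = 0.063, H_out = 1.600 kJ/mol
  T = 365.5 K: K = (4.161, 1.091, 0.269), RR gives ψ = 0.565, H_out = 18.840 kJ/mol
  T = 348.5 K: K = (3.226, 0.816, 0.222), RR gives ψ = 0.342, H_out = 11.198 kJ/mol
  T = 340.0 K: K = (2.813, 0.699, 0.201), RR gives ψ = 0.213, H_out = 6.737 kJ/mol
  T = 335.8 K: K = (2.622, 0.645, 0.190), RR gives ψ = 0.142, H_out = 4.307 kJ/mol
  T = 337.9 K: K = (2.717, 0.671, 0.195), RR gives ψ = 0.178, H_out = 5.545 kJ/mol
Linear interpolation between T = 337.9 (H_out = 5.545) and T = 340.0 (H_out = 6.737) on hF = 5.848 gives T ≈ 338.4 K, at which ψ = 0.19.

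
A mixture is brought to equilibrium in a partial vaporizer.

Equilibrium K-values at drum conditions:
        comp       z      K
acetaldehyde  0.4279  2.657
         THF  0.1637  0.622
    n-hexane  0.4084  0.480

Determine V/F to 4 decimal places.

Rachford–Rice: g(V/F) = Σ zᵢ(Kᵢ−1)/(1+V/F(Kᵢ−1)) = 0.
g(0) = ΣzᵢKᵢ − 1 = 0.4348 and g(1) = 1 − Σzᵢ/Kᵢ = -0.2751, so a root lies in (0, 1).
Newton–Raphson from V/F = 0.5:
  V/F = 0.5000: g = 0.02448, g' = -0.5886 → V/F = 0.5416
  V/F = 0.5416: g = 0.00025, g' = -0.5773 → V/F = 0.5420
Converged at V/F = 0.5420.

V/F = 0.5420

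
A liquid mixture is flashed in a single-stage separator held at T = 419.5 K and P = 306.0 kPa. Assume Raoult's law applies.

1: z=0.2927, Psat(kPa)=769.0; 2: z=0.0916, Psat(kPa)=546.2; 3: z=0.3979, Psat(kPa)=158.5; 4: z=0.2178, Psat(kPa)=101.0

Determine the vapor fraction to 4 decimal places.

Raoult's law: Kᵢ = Pᵢˢᵃᵗ/P = Pᵢˢᵃᵗ/306.0.
  K_1 = 769.0/306.0 = 2.513072, K_2 = 546.2/306.0 = 1.784967, K_3 = 158.5/306.0 = 0.517974, K_4 = 101.0/306.0 = 0.330065
Let ψ = V/F and solve Σ zᵢ(Kᵢ−1)/(1+ψ(Kᵢ−1)) = 0.
g(0) = ΣzᵢKᵢ − 1 = 0.1771 and g(1) = 1 − Σzᵢ/Kᵢ = -0.5958, so a root lies in (0, 1).
Iterate (Newton) starting at ψ = 0.5:
  ψ = 0.5000: g = -0.16834, g' = -0.6278 → ψ = 0.2319
Converged at ψ = 0.2319.

ψ = 0.2319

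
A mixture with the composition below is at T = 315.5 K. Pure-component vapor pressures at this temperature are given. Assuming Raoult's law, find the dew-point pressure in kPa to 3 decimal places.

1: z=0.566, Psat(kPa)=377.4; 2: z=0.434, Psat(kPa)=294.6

At the dew point ψ → 1, so Σzᵢ/Kᵢ = 1 with Kᵢ = Pᵢˢᵃᵗ/P ⇒ 1/P = Σzᵢ/Pᵢˢᵃᵗ.
1/P = 0.566/377.4 + 0.434/294.6 = 0.002973 ⇒ P = 336.370 kPa

Pdew = 336.370 kPa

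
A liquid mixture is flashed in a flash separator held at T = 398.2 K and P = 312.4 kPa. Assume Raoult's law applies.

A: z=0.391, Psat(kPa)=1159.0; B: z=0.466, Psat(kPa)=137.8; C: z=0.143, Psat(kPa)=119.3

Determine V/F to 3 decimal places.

V/F = 0.457

Raoult's law: Kᵢ = Pᵢˢᵃᵗ/P = Pᵢˢᵃᵗ/312.4.
  K_A = 1159.0/312.4 = 3.70999, K_B = 137.8/312.4 = 0.44110, K_C = 119.3/312.4 = 0.38188
Rachford–Rice: g(V/F) = Σ zᵢ(Kᵢ−1)/(1+V/F(Kᵢ−1)) = 0.
Check two-phase: ΣzᵢKᵢ = 1.711 > 1 and Σzᵢ/Kᵢ = 1.536 > 1, so g(0) = 0.711 > 0 and g(1) = -0.536 < 0.
Newton–Raphson from V/F = 0.3:
  V/F = 0.300: g = 0.1630, g' = -1.166 → V/F = 0.440
  V/F = 0.440: g = 0.0167, g' = -0.957 → V/F = 0.457
Converged at V/F = 0.457.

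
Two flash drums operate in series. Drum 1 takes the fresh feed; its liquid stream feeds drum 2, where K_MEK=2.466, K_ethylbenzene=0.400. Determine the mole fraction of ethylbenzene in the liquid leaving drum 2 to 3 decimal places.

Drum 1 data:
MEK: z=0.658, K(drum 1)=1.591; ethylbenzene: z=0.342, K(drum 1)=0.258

Drum 1:
Material balance + equilibrium reduce to Σ zᵢ(Kᵢ−1)/(1+ψ₁(Kᵢ−1)) = 0.
g(0) = ΣzᵢKᵢ − 1 = 0.135 and g(1) = 1 − Σzᵢ/Kᵢ = -0.739, so a root lies in (0, 1).
Binary case is linear: z₁(K₁−1)(1+ψ₁(K₂−1)) + z₂(K₂−1)(1+ψ₁(K₁−1)) = 0
⇒ ψ₁ = [z₁(K₁−1)+z₂(K₂−1)] / [−(K₁−1)(K₂−1)] = 0.1351/0.4385 = 0.308
Drum-1 compositions:
  MEK: x = 0.557, y = 0.886
  ethylbenzene: x = 0.443, y = 0.114
Drum-2 feed = drum-1 liquid: z₂ = (0.5566, 0.4434).
Drum 2:
Newton–Raphson from ψ₂ = 0.5:
  ψ₂ = 0.500: g = 0.0909, g' = -0.724 → ψ₂ = 0.625
Converged at ψ₂ = 0.625.
  MEK: x = 0.290, y = 0.716
  ethylbenzene: x = 0.710, y = 0.284

x_ethylbenzene (drum 2) = 0.710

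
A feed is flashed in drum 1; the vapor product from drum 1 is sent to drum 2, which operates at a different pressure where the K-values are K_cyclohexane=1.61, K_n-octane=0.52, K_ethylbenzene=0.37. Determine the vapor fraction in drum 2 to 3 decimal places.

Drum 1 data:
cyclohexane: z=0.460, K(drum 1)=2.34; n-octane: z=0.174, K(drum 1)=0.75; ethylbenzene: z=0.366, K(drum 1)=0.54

V/F (drum 2) = 0.178

Drum 1:
Rachford–Rice: g(ψ₁) = Σ zᵢ(Kᵢ−1)/(1+ψ₁(Kᵢ−1)) = 0.
Feasibility: ΣzᵢKᵢ = 1.405, Σzᵢ/Kᵢ = 1.106 — both > 1, two phases present.
Newton–Raphson from ψ₁ = 0.6:
  ψ₁ = 0.600: g = 0.0580, g' = -0.417 → ψ₁ = 0.739
  ψ₁ = 0.739: g = 0.0012, g' = -0.403 → ψ₁ = 0.742
Converged at ψ₁ = 0.742.
Drum-1 compositions:
  cyclohexane: x = 0.231, y = 0.540
  n-octane: x = 0.214, y = 0.160
  ethylbenzene: x = 0.556, y = 0.300
Drum-2 feed = drum-1 vapor: z₂ = (0.5397, 0.1602, 0.3001).
Drum 2:
Iterate (Newton) starting at ψ₂ = 0.5:
  ψ₂ = 0.500: g = -0.1249, g' = -0.436 → ψ₂ = 0.213
  ψ₂ = 0.213: g = -0.0128, g' = -0.362 → ψ₂ = 0.178
Converged at ψ₂ = 0.178.
  cyclohexane: x = 0.487, y = 0.784
  n-octane: x = 0.175, y = 0.091
  ethylbenzene: x = 0.338, y = 0.125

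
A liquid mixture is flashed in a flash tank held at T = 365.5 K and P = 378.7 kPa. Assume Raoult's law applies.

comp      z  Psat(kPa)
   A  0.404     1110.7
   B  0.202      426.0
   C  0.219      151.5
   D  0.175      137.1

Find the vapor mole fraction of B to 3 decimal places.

Raoult's law: Kᵢ = Pᵢˢᵃᵗ/P = Pᵢˢᵃᵗ/378.7.
  K_A = 1110.7/378.7 = 2.93293, K_B = 426.0/378.7 = 1.12490, K_C = 151.5/378.7 = 0.40005, K_D = 137.1/378.7 = 0.36203
Material balance + equilibrium reduce to Σ zᵢ(Kᵢ−1)/(1+β(Kᵢ−1)) = 0.
g(0) = ΣzᵢKᵢ − 1 = 0.563 and g(1) = 1 − Σzᵢ/Kᵢ = -0.348, so a root lies in (0, 1).
Newton–Raphson from β = 0.45:
  β = 0.450: g = 0.1049, g' = -0.723 → β = 0.595
  β = 0.595: g = 0.0022, g' = -0.705 → β = 0.598
Converged at β = 0.598.
Compositions from xᵢ = zᵢ/(1+β(Kᵢ−1)), yᵢ = Kᵢxᵢ:
  A: x = 0.187, y = 0.549
  B: x = 0.188, y = 0.211
  C: x = 0.342, y = 0.137
  D: x = 0.283, y = 0.102

y_B = 0.211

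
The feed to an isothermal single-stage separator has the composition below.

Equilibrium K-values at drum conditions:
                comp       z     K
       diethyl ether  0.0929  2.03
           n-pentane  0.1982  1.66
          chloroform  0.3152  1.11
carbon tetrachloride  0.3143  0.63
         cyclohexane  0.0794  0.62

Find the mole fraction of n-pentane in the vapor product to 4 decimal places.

Rachford–Rice: g(ψ) = Σ zᵢ(Kᵢ−1)/(1+ψ(Kᵢ−1)) = 0.
g(0) = ΣzᵢKᵢ − 1 = 0.1147 and g(1) = 1 − Σzᵢ/Kᵢ = -0.0761, so a root lies in (0, 1).
Newton–Raphson from ψ = 0.68:
  ψ = 0.6800: g = -0.01725, g' = -0.1762 → ψ = 0.5821
  ψ = 0.5821: g = -0.00004, g' = -0.1757 → ψ = 0.5819
Converged at ψ = 0.5819.
Compositions from xᵢ = zᵢ/(1+ψ(Kᵢ−1)), yᵢ = Kᵢxᵢ:
  diethyl ether: x = 0.0581, y = 0.1179
  n-pentane: x = 0.1432, y = 0.2377
  chloroform: x = 0.2962, y = 0.3288
  carbon tetrachloride: x = 0.4005, y = 0.2523
  cyclohexane: x = 0.1019, y = 0.0632

y_n-pentane = 0.2377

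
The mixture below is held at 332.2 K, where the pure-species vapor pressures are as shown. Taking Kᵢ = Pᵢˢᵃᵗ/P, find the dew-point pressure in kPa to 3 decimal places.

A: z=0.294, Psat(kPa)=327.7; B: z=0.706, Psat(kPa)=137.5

Pdew = 165.791 kPa

At the dew point ψ → 1, so Σzᵢ/Kᵢ = 1 with Kᵢ = Pᵢˢᵃᵗ/P ⇒ 1/P = Σzᵢ/Pᵢˢᵃᵗ.
1/P = 0.294/327.7 + 0.706/137.5 = 0.006032 ⇒ P = 165.791 kPa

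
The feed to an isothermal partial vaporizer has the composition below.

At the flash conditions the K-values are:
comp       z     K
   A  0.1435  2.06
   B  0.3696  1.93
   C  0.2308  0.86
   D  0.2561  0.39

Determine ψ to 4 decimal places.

Newton–Raphson from ψ = 0.36:
  ψ = 0.3600: g = 0.13340, g' = -0.4254 → ψ = 0.6736
  ψ = 0.6736: g = -0.00078, g' = -0.4558 → ψ = 0.6719
Converged at ψ = 0.6719.

ψ = 0.6719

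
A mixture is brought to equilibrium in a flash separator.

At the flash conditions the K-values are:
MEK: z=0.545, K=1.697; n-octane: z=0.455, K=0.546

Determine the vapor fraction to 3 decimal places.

ψ = 0.548

Rachford–Rice: g(ψ) = Σ zᵢ(Kᵢ−1)/(1+ψ(Kᵢ−1)) = 0.
Check two-phase: ΣzᵢKᵢ = 1.173 > 1 and Σzᵢ/Kᵢ = 1.154 > 1, so g(0) = 0.173 > 0 and g(1) = -0.154 < 0.
Binary case is linear: z₁(K₁−1)(1+ψ(K₂−1)) + z₂(K₂−1)(1+ψ(K₁−1)) = 0
⇒ ψ = [z₁(K₁−1)+z₂(K₂−1)] / [−(K₁−1)(K₂−1)] = 0.1733/0.3164 = 0.548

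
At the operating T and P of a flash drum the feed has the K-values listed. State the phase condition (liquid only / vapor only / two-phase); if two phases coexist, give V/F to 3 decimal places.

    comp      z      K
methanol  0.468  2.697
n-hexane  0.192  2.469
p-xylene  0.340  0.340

two-phase, V/F = 0.791

ΣzᵢKᵢ = 1.852; Σzᵢ/Kᵢ = 1.251.
Both exceed 1, so a two-phase solution exists.
Material balance + equilibrium reduce to Σ zᵢ(Kᵢ−1)/(1+ψ(Kᵢ−1)) = 0.
Newton–Raphson from ψ = 0.5:
  ψ = 0.500: g = 0.2573, g' = -0.862 → ψ = 0.798
  ψ = 0.798: g = -0.0074, g' = -0.993 → ψ = 0.791
Converged at ψ = 0.791.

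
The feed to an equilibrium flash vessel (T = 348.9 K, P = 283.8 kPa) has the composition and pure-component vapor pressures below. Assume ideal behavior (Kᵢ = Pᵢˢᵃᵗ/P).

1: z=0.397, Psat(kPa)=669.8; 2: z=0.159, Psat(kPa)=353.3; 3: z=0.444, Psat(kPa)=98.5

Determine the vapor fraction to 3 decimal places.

ψ = 0.389

Raoult's law: Kᵢ = Pᵢˢᵃᵗ/P = Pᵢˢᵃᵗ/283.8.
  K_1 = 669.8/283.8 = 2.36011, K_2 = 353.3/283.8 = 1.24489, K_3 = 98.5/283.8 = 0.34708
Newton iteration, ψ⁰ = 0.67:
  ψ = 0.670: g = -0.1994, g' = -0.806 → ψ = 0.423
  ψ = 0.423: g = -0.0223, g' = -0.665 → ψ = 0.389
Converged at ψ = 0.389.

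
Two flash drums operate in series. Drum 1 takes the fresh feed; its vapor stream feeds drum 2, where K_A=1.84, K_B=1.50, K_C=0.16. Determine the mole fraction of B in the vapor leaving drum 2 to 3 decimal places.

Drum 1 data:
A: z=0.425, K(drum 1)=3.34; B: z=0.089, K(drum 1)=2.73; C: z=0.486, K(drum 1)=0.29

Drum 1:
Let ψ₁ = V/F and solve Σ zᵢ(Kᵢ−1)/(1+ψ₁(Kᵢ−1)) = 0.
Check two-phase: ΣzᵢKᵢ = 1.803 > 1 and Σzᵢ/Kᵢ = 1.836 > 1, so g(0) = 0.803 > 0 and g(1) = -0.836 < 0.
Newton iteration, ψ₁⁰ = 0.65:
  ψ₁ = 0.650: g = -0.1738, g' = -1.270 → ψ₁ = 0.513
  ψ₁ = 0.513: g = -0.0094, g' = -1.162 → ψ₁ = 0.505
Converged at ψ₁ = 0.505.
Drum-1 compositions:
  A: x = 0.195, y = 0.651
  B: x = 0.047, y = 0.130
  C: x = 0.758, y = 0.220
Drum-2 feed = drum-1 vapor: z₂ = (0.6506, 0.1297, 0.2197).
Drum 2:
Newton–Raphson from ψ₂ = 0.5:
  ψ₂ = 0.500: g = 0.1185, g' = -0.709 → ψ₂ = 0.667
  ψ₂ = 0.667: g = -0.0209, g' = -1.009 → ψ₂ = 0.646
Converged at ψ₂ = 0.646.
  A: x = 0.422, y = 0.776
  B: x = 0.098, y = 0.147
  C: x = 0.480, y = 0.077

y_B (drum 2) = 0.147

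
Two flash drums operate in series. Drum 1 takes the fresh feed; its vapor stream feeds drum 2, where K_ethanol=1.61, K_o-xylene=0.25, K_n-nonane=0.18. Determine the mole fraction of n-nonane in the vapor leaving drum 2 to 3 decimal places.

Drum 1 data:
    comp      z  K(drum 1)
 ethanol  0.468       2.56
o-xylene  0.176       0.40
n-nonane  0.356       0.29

Drum 1:
Let ψ₁ = V/F and solve Σ zᵢ(Kᵢ−1)/(1+ψ₁(Kᵢ−1)) = 0.
g(0) = ΣzᵢKᵢ − 1 = 0.372 and g(1) = 1 − Σzᵢ/Kᵢ = -0.850, so a root lies in (0, 1).
Iterate (Newton) starting at ψ₁ = 0.37:
  ψ₁ = 0.370: g = -0.0157, g' = -0.893 → ψ₁ = 0.352
Converged at ψ₁ = 0.352.
Drum-1 compositions:
  ethanol: x = 0.302, y = 0.773
  o-xylene: x = 0.223, y = 0.089
  n-nonane: x = 0.475, y = 0.138
Drum-2 feed = drum-1 vapor: z₂ = (0.7730, 0.0893, 0.1377).
Drum 2:
Material balance + equilibrium reduce to Σ zᵢ(Kᵢ−1)/(1+ψ₂(Kᵢ−1)) = 0.
g(0) = ΣzᵢKᵢ − 1 = 0.292 and g(1) = 1 − Σzᵢ/Kᵢ = -0.602, so a root lies in (0, 1).
Iterate (Newton) starting at ψ₂ = 0.31:
  ψ₂ = 0.310: g = 0.1579, g' = -0.455 → ψ₂ = 0.657
  ψ₂ = 0.657: g = -0.0401, g' = -0.777 → ψ₂ = 0.605
  ψ₂ = 0.605: g = -0.0024, g' = -0.687 → ψ₂ = 0.602
Converged at ψ₂ = 0.602.
  ethanol: x = 0.565, y = 0.910
  o-xylene: x = 0.163, y = 0.041
  n-nonane: x = 0.272, y = 0.049

y_n-nonane (drum 2) = 0.049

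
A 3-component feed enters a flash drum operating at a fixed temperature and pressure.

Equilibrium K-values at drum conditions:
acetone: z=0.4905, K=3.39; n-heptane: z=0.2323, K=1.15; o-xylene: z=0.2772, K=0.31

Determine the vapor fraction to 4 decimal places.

Let ψ = V/F and solve Σ zᵢ(Kᵢ−1)/(1+ψ(Kᵢ−1)) = 0.
g(0) = ΣzᵢKᵢ − 1 = 1.0159 and g(1) = 1 − Σzᵢ/Kᵢ = -0.2409, so a root lies in (0, 1).
Newton iteration, ψ⁰ = 0.5:
  ψ = 0.5000: g = 0.27448, g' = -0.8937 → ψ = 0.8071
  ψ = 0.8071: g = -0.00037, g' = -1.0030 → ψ = 0.8068
Converged at ψ = 0.8068.

ψ = 0.8068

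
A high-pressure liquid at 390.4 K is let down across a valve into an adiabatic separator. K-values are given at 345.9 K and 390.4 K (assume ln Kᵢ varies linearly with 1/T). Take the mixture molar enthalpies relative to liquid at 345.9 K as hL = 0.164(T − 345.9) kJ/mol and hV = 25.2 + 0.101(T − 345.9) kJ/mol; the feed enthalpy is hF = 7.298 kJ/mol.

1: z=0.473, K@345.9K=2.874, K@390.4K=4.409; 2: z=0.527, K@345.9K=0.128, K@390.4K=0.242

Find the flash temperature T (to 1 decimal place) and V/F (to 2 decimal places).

T = 348.3 K, V/F = 0.28

Adiabatic flash: solve Rachford–Rice at each trial T, then check hF = ψ·hV(T) + (1−ψ)·hL(T).
  T = 345.9 K: K = (2.874, 0.128), RR gives ψ = 0.261, H_out = 6.583 kJ/mol
  T = 390.4 K: K = (4.409, 0.242), RR gives ψ = 0.469, H_out = 17.811 kJ/mol
  T = 368.1 K: K = (3.604, 0.179), RR gives ψ = 0.374, H_out = 12.542 kJ/mol
  T = 357.0 K: K = (3.230, 0.152), RR gives ψ = 0.322, H_out = 9.701 kJ/mol
  T = 351.4 K: K = (3.048, 0.140), RR gives ψ = 0.292, H_out = 8.171 kJ/mol
  T = 348.6 K: K = (2.959, 0.134), RR gives ψ = 0.277, H_out = 7.374 kJ/mol
  T = 347.2 K: K = (2.915, 0.131), RR gives ψ = 0.269, H_out = 6.967 kJ/mol
Linear interpolation between T = 347.2 (H_out = 6.967) and T = 348.6 (H_out = 7.374) on hF = 7.298 gives T ≈ 348.3 K, at which ψ = 0.28.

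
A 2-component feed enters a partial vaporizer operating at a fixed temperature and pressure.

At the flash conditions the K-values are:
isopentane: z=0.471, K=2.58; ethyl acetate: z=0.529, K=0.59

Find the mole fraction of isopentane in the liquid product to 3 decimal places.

Binary case is linear: z₁(K₁−1)(1+β(K₂−1)) + z₂(K₂−1)(1+β(K₁−1)) = 0
⇒ β = [z₁(K₁−1)+z₂(K₂−1)] / [−(K₁−1)(K₂−1)] = 0.5273/0.6478 = 0.814
Compositions from xᵢ = zᵢ/(1+β(Kᵢ−1)), yᵢ = Kᵢxᵢ:
  isopentane: x = 0.206, y = 0.532
  ethyl acetate: x = 0.794, y = 0.468

x_isopentane = 0.206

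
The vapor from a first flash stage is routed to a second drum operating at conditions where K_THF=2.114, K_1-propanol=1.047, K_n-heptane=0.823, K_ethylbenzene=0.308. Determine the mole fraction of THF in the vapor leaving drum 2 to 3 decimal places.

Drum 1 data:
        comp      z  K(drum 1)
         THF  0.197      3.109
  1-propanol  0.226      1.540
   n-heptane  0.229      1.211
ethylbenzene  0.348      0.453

Drum 1:
Rachford–Rice: g(ψ₁) = Σ zᵢ(Kᵢ−1)/(1+ψ₁(Kᵢ−1)) = 0.
Check two-phase: ΣzᵢKᵢ = 1.395 > 1 and Σzᵢ/Kᵢ = 1.167 > 1, so g(0) = 0.395 > 0 and g(1) = -0.167 < 0.
Newton–Raphson from ψ₁ = 0.48:
  ψ₁ = 0.480: g = 0.0891, g' = -0.458 → ψ₁ = 0.675
  ψ₁ = 0.675: g = 0.0015, g' = -0.454 → ψ₁ = 0.678
Converged at ψ₁ = 0.678.
Drum-1 compositions:
  THF: x = 0.081, y = 0.252
  1-propanol: x = 0.165, y = 0.255
  n-heptane: x = 0.200, y = 0.243
  ethylbenzene: x = 0.553, y = 0.251
Drum-2 feed = drum-1 vapor: z₂ = (0.2520, 0.2548, 0.2426, 0.2506).
Drum 2:
Material balance + equilibrium reduce to Σ zᵢ(Kᵢ−1)/(1+ψ₂(Kᵢ−1)) = 0.
Feasibility: ΣzᵢKᵢ = 1.076, Σzᵢ/Kᵢ = 1.471 — both > 1, two phases present.
Newton iteration, ψ₂⁰ = 0.37:
  ψ₂ = 0.370: g = -0.0684, g' = -0.383 → ψ₂ = 0.191
  ψ₂ = 0.191: g = -0.0010, g' = -0.381 → ψ₂ = 0.189
Converged at ψ₂ = 0.189.
  THF: x = 0.208, y = 0.440
  1-propanol: x = 0.253, y = 0.264
  n-heptane: x = 0.251, y = 0.207
  ethylbenzene: x = 0.288, y = 0.089

y_THF (drum 2) = 0.440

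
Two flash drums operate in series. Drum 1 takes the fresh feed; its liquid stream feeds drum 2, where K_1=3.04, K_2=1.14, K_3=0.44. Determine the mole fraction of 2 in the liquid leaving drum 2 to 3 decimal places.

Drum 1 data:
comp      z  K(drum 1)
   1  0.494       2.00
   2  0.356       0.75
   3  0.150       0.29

Drum 1:
Iterate (Newton) starting at ψ₁ = 0.52:
  ψ₁ = 0.520: g = 0.0539, g' = -0.433 → ψ₁ = 0.644
  ψ₁ = 0.644: g = -0.0020, g' = -0.471 → ψ₁ = 0.640
Converged at ψ₁ = 0.640.
Drum-1 compositions:
  1: x = 0.301, y = 0.602
  2: x = 0.424, y = 0.318
  3: x = 0.275, y = 0.080
Drum-2 feed = drum-1 liquid: z₂ = (0.3012, 0.4238, 0.2750).
Drum 2:
Newton iteration, ψ₂⁰ = 0.31:
  ψ₂ = 0.310: g = 0.2469, g' = -0.604 → ψ₂ = 0.719
  ψ₂ = 0.719: g = 0.0454, g' = -0.454 → ψ₂ = 0.818
  ψ₂ = 0.818: g = -0.0009, g' = -0.476 → ψ₂ = 0.817
Converged at ψ₂ = 0.817.
  1: x = 0.113, y = 0.343
  2: x = 0.380, y = 0.434
  3: x = 0.507, y = 0.223

x_2 (drum 2) = 0.380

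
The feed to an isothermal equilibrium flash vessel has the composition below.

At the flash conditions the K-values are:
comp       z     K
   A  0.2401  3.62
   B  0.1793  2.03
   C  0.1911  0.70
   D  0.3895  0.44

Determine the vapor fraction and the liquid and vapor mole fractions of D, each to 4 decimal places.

ψ = 0.5370, x_D = 0.5570, y_D = 0.2451

Newton–Raphson from ψ = 0.51:
  ψ = 0.5100: g = 0.01734, g' = -0.6470 → ψ = 0.5368
  ψ = 0.5368: g = 0.00013, g' = -0.6376 → ψ = 0.5370
Converged at ψ = 0.5370.
Compositions from xᵢ = zᵢ/(1+ψ(Kᵢ−1)), yᵢ = Kᵢxᵢ:
  A: x = 0.0998, y = 0.3611
  B: x = 0.1154, y = 0.2344
  C: x = 0.2278, y = 0.1595
  D: x = 0.5570, y = 0.2451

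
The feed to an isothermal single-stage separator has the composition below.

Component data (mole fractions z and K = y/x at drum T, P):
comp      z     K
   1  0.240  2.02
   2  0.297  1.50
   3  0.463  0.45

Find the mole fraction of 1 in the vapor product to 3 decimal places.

Iterate (Newton) starting at ψ = 0.5:
  ψ = 0.500: g = -0.0703, g' = -0.423 → ψ = 0.334
  ψ = 0.334: g = -0.0021, g' = -0.404 → ψ = 0.329
Converged at ψ = 0.329.
Compositions from xᵢ = zᵢ/(1+ψ(Kᵢ−1)), yᵢ = Kᵢxᵢ:
  1: x = 0.180, y = 0.363
  2: x = 0.255, y = 0.383
  3: x = 0.565, y = 0.254

y_1 = 0.363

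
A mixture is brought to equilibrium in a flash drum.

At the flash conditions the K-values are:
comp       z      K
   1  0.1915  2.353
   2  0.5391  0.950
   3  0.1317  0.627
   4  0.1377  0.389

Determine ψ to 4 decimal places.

ψ = 0.2950

Let ψ = V/F and solve Σ zᵢ(Kᵢ−1)/(1+ψ(Kᵢ−1)) = 0.
Check two-phase: ΣzᵢKᵢ = 1.0989 > 1 and Σzᵢ/Kᵢ = 1.2129 > 1, so g(0) = 0.0989 > 0 and g(1) = -0.2129 < 0.
Newton iteration, ψ⁰ = 0.5:
  ψ = 0.5000: g = -0.05463, g' = -0.2604 → ψ = 0.2902
  ψ = 0.2902: g = 0.00134, g' = -0.2811 → ψ = 0.2950
Converged at ψ = 0.2950.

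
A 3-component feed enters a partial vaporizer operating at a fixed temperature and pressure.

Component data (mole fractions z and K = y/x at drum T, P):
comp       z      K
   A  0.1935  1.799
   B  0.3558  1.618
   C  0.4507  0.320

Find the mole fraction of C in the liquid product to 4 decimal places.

Rachford–Rice: g(ψ) = Σ zᵢ(Kᵢ−1)/(1+ψ(Kᵢ−1)) = 0.
Check two-phase: ΣzᵢKᵢ = 1.0680 > 1 and Σzᵢ/Kᵢ = 1.7359 > 1, so g(0) = 0.0680 > 0 and g(1) = -0.7359 < 0.
Iterate (Newton) starting at ψ = 0.5:
  ψ = 0.5000: g = -0.18591, g' = -0.6208 → ψ = 0.2005
  ψ = 0.2005: g = -0.02598, g' = -0.4788 → ψ = 0.1463
  ψ = 0.1463: g = -0.00025, g' = -0.4703 → ψ = 0.1458
Converged at ψ = 0.1458.
Compositions from xᵢ = zᵢ/(1+ψ(Kᵢ−1)), yᵢ = Kᵢxᵢ:
  A: x = 0.1733, y = 0.3118
  B: x = 0.3264, y = 0.5281
  C: x = 0.5003, y = 0.1601

x_C = 0.5003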